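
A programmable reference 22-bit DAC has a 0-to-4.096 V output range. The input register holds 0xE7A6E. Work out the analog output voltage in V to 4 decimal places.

0.9266 V

LSB = 4.096 V / 2^22 = 0.98 µV.
Code 0xE7A6E = 948846 decimal.
V_out = 0 + 948846 × 9.76563e-07 V = 0.926607 V.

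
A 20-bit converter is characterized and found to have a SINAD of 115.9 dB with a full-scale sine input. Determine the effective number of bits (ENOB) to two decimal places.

ENOB = (SINAD − 1.76) / 6.02 = (115.9 − 1.76)/6.02 = 18.960.

18.96 bits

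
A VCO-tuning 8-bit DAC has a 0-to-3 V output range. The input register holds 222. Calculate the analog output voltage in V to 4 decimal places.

LSB = 3 V / 2^8 = 11.719 mV.
V_out = 0 + 222 × 0.0117188 V = 2.60156 V.

2.6016 V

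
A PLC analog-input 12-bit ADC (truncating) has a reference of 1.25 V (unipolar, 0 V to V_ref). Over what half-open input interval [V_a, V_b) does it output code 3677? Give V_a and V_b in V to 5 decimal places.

[1.12213 V, 1.12244 V)

LSB = 1.25/2^12 = 305.18 µV.
V_a = V_low + 3677·LSB = 1.12213 V; V_b = V_low + 3678·LSB = 1.12244 V.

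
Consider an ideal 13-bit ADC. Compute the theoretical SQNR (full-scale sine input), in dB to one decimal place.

SNR ≈ 6.02·N + 1.76 dB = 6.02·13 + 1.76 = 80.02 dB.

80.0 dB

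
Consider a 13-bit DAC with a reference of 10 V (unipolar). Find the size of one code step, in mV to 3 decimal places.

Full-scale span = 10 V.
LSB = 10 / 2^13 = 10 / 8192 = 0.0012207 V = 1.221 mV.

1.221 mV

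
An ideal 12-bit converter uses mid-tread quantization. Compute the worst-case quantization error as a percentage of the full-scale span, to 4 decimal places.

Rounding → worst-case error = ½ LSB = V_FS/2^13, so 100/8192 = 0.012207 % of full scale.

0.0122 %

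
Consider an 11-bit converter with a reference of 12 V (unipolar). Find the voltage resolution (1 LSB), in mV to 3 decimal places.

Full-scale span = 12 V.
LSB = 12 / 2^11 = 12 / 2048 = 0.00585938 V = 5.859 mV.

5.859 mV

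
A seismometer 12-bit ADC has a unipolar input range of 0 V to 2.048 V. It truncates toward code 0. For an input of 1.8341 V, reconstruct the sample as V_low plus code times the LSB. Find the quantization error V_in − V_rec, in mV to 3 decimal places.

0.100 mV

LSB = 2.048/2^12 = 0.500 mV.
(V_in − V_low)/LSB = (1.8341 − 0)/0.0005 = 3668.2000 → code 3668 (floor).
Code 3668 maps back to 0 + 3668×0.0005 V = 1.834 V.
Difference: 0.0001 V → 0.100 mV.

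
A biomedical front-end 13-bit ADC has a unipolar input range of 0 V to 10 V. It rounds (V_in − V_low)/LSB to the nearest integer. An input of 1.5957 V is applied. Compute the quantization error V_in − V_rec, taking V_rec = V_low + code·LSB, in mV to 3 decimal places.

0.241 mV

LSB = 10/2^13 = 1.221 mV.
(V_in − V_low)/LSB = (1.5957 − 0)/0.0012207 = 1307.1974 → code 1307 (round).
Reconstructed: 1.595459 V.
Error = 1.5957 − 1.595459 = 0.000241016 V = 0.241 mV.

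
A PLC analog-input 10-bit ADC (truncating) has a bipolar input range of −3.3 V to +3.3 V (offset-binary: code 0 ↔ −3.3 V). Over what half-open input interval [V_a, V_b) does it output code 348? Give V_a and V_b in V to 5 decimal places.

LSB = 6.6/2^10 = 6.445 mV.
V_a = V_low + 348·LSB = -1.05703 V; V_b = V_low + 349·LSB = -1.05059 V.

[-1.05703 V, -1.05059 V)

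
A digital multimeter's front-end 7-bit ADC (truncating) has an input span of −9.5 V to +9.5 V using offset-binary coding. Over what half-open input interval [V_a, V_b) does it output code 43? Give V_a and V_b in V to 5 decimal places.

LSB = 19/2^7 = 148.438 mV.
V_a = V_low + 43·LSB = -3.11719 V; V_b = V_low + 44·LSB = -2.96875 V.

[-3.11719 V, -2.96875 V)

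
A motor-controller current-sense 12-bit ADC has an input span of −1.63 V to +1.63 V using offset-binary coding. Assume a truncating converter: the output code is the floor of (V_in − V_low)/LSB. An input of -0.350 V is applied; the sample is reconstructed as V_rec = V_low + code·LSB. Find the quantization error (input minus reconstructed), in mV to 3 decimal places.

0.195 mV

LSB = 3.26/2^12 = 0.796 mV.
(-0.350 − (−1.63))/0.000795898 = 1608.2454; ⌊·⌋ gives code 1608.
Code 1608 maps back to (−1.63) + 1608×0.000795898 V = -0.35019531 V.
V_in − V_rec = 0.000195313 V = 0.195 mV.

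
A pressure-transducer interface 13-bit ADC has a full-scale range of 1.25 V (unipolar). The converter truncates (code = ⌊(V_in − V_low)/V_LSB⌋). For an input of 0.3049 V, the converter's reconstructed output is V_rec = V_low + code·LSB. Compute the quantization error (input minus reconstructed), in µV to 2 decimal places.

Step size: 1.25 V ÷ 2^13 = 152.59 µV.
(0.3049 − 0)/0.000152588 = 1998.1926; ⌊·⌋ gives code 1998.
Reconstructed: 0.30487061 V.
Error = 0.3049 − 0.30487061 = 2.93945e-05 V = 29.39 µV.

29.39 µV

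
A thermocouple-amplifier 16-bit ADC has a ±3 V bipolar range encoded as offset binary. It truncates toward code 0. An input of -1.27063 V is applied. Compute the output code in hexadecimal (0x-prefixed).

code 0x49C9 (decimal 18889)

Full-scale span = 6 V; LSB = 6/2^16 = 91.55 µV.
(-1.27063 − (−3)) / 9.15527e-05 = 18889.332 LSBs.
So the output code is 18889.
In hexadecimal (0x-prefixed): 0x49C9.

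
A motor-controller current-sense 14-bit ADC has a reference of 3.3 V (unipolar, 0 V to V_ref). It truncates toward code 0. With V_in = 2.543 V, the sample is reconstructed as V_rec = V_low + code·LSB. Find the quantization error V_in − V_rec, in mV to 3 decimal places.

LSB = 3.3/2^14 = 201.42 µV.
Scaled input = 12625.6097 LSBs, so code = 12625.
Code 12625 maps back to 0 + 12625×0.000201416 V = 2.5428772 V.
Error = 2.543 − 2.5428772 = 0.000122803 V = 0.123 mV.

0.123 mV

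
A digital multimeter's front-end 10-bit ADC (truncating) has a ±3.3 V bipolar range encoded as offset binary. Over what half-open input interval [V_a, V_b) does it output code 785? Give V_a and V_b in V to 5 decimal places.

[1.75957 V, 1.76602 V)

LSB = 6.6/2^10 = 6.445 mV.
V_a = V_low + 785·LSB = 1.75957 V; V_b = V_low + 786·LSB = 1.76602 V.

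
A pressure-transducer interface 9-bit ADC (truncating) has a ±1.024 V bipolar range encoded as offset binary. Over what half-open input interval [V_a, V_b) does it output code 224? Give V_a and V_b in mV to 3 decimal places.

[-128.000 mV, -124.000 mV)

LSB = 2.048/2^9 = 4.000 mV.
V_a = V_low + 224·LSB = -0.128 V; V_b = V_low + 225·LSB = -0.124 V.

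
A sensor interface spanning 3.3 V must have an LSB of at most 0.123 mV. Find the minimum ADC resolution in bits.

Number of steps required ≥ 3.3 V / 0.123 mV = 26829.27.
Need 2^N ≥ 26829.27; 2^14 = 16384, 2^15 = 32768.
Minimum N = 15.

15 bits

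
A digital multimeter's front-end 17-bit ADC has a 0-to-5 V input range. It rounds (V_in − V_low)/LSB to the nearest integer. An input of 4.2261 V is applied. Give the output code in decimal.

LSB = 5 V / 131072 = 38.15 µV.
(4.2261 − 0) / 3.8147e-05 = 110784.676 LSBs.
Round → code 110785.

code 110785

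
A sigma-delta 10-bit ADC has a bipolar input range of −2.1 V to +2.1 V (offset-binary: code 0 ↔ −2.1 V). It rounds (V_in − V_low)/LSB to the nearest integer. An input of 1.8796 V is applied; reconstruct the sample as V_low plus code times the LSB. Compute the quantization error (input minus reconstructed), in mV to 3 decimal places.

One LSB is 4.2 V / 1024 = 4.102 mV.
Scaled input = 970.2644 LSBs, so code = 970.
V_rec = (−2.1) + 970·0.00410156 = 1.8785156 V.
V_in − V_rec = 0.00108438 V = 1.084 mV.

1.084 mV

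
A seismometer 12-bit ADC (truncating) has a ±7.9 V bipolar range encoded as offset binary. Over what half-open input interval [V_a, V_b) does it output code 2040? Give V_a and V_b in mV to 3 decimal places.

LSB = 15.8/2^12 = 3.857 mV.
V_a = V_low + 2040·LSB = -0.0308594 V; V_b = V_low + 2041·LSB = -0.027002 V.

[-30.859 mV, -27.002 mV)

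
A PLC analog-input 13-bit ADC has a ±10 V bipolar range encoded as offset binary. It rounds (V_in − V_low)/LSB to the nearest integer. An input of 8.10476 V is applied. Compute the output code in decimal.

Full-scale span = 20 V; LSB = 20/2^13 = 2.441 mV.
(8.10476 − (−10)) / 0.00244141 = 7415.710 LSBs.
Round → code 7416.

code 7416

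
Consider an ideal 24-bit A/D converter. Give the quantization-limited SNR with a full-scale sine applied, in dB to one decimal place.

SNR ≈ 6.02·N + 1.76 dB = 6.02·24 + 1.76 = 146.24 dB.

146.2 dB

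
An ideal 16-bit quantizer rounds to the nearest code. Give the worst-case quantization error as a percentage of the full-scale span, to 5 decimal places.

0.00076 %

Rounding → worst-case error = ½ LSB = V_FS/2^17, so 100/131072 = 0.000762939 % of full scale.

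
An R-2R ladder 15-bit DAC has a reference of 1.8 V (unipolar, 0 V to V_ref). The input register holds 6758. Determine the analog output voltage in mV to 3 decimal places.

371.228 mV

LSB = 1.8 V / 2^15 = 54.93 µV.
V_out = 0 + 6758 × 5.49316e-05 V = 0.371228 V.
= 371.228 mV.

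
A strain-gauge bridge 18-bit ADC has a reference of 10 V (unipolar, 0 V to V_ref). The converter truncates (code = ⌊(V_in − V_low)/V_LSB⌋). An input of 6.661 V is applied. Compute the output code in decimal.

code 174614

LSB = 10 V / 262144 = 38.15 µV.
(6.661 − 0) / 3.8147e-05 = 174614.118 LSBs.
⌊·⌋(174614.118) = 174614.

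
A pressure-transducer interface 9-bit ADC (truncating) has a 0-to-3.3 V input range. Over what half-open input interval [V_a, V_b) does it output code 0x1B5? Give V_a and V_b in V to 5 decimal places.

[2.81660 V, 2.82305 V)

LSB = 3.3/2^9 = 6.445 mV.
Code 0x1B5 = 437 decimal.
V_a = V_low + 437·LSB = 2.8166 V; V_b = V_low + 438·LSB = 2.82305 V.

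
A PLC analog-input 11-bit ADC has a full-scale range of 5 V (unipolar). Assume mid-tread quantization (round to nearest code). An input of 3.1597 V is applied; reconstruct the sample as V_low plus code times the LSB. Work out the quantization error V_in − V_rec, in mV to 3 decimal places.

0.520 mV

Step size: 5 V ÷ 2^11 = 2.441 mV.
(V_in − V_low)/LSB = (3.1597 − 0)/0.00244141 = 1294.2131 → code 1294 (round).
V_rec = 0 + 1294·0.00244141 = 3.1591797 V.
V_in − V_rec = 0.000520313 V = 0.520 mV.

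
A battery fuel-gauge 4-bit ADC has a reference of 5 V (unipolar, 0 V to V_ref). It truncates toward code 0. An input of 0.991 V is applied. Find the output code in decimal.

code 3

LSB = 5 V / 16 = 312.500 mV.
(V_in − V_low)/LSB = (0.991 − 0) / 0.3125 = 3.171.
Floor → code 3.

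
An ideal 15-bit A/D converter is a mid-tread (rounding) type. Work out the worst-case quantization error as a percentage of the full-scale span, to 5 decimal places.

0.00153 %

Rounding → worst-case error = ½ LSB = V_FS/2^16, so 100/65536 = 0.00152588 % of full scale.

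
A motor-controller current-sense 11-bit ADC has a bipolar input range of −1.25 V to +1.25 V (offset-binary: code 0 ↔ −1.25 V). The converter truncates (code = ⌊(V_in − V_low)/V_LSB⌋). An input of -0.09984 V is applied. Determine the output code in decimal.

code 942

With 2048 levels over 2.5 V, one step is 1.221 mV.
(V_in − V_low)/LSB = (-0.09984 − (−1.25)) / 0.0012207 = 942.211.
⌊·⌋(942.211) = 942.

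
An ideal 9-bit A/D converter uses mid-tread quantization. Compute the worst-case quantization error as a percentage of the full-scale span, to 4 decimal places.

0.0977 %

Rounding → worst-case error = ½ LSB = V_FS/2^10, so 100/1024 = 0.0976562 % of full scale.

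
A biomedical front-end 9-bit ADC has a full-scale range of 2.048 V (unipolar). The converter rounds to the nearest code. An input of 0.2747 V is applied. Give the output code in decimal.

LSB = 2.048 V / 512 = 4.000 mV.
Input sits at 68.675 steps above V_low.
So the output code is 69.

code 69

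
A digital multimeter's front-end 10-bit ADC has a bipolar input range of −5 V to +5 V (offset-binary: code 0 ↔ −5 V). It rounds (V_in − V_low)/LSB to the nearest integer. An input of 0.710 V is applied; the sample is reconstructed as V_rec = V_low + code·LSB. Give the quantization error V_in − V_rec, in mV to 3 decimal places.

LSB = 10/2^10 = 9.766 mV.
(V_in − V_low)/LSB = (0.710 − (−5))/0.00976562 = 584.7040 → code 585 (round).
Reconstructed: 0.71289062 V.
Error = 0.710 − 0.71289062 = -0.00289062 V = -2.891 mV.

-2.891 mV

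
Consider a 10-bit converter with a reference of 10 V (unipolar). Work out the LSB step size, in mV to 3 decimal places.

9.766 mV

Full-scale span = 10 V.
LSB = 10 / 2^10 = 10 / 1024 = 0.00976562 V = 9.766 mV.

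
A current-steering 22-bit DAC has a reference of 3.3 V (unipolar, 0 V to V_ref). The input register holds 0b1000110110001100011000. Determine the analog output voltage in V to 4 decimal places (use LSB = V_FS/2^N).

LSB = 3.3 V / 2^22 = 0.79 µV.
Code 0b1000110110001100011000 = 2319128 decimal.
V_out = 0 + 2319128 × 7.86781e-07 V = 1.82465 V.

1.8246 V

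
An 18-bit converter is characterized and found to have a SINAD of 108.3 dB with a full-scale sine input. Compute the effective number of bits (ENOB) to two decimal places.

17.70 bits

ENOB = (SINAD − 1.76) / 6.02 = (108.3 − 1.76)/6.02 = 17.698.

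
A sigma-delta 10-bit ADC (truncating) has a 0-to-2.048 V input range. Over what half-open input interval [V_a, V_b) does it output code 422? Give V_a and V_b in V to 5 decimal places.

LSB = 2.048/2^10 = 2.000 mV.
V_a = V_low + 422·LSB = 0.844 V; V_b = V_low + 423·LSB = 0.846 V.

[0.84400 V, 0.84600 V)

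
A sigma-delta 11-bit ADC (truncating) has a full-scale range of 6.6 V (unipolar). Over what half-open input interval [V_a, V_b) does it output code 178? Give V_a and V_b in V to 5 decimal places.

LSB = 6.6/2^11 = 3.223 mV.
V_a = V_low + 178·LSB = 0.573633 V; V_b = V_low + 179·LSB = 0.576855 V.

[0.57363 V, 0.57686 V)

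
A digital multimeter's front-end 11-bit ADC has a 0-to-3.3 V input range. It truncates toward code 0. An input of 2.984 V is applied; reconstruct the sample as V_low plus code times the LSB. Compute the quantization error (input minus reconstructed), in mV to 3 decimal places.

LSB = 3.3/2^11 = 1.611 mV.
(V_in − V_low)/LSB = (2.984 − 0)/0.00161133 = 1851.8885 → code 1851 (floor).
Code 1851 maps back to 0 + 1851×0.00161133 V = 2.9825684 V.
Difference: 0.00143164 V → 1.432 mV.

1.432 mV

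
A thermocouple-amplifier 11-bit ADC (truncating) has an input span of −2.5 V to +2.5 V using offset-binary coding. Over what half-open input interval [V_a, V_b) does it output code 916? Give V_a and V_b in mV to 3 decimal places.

[-263.672 mV, -261.230 mV)

LSB = 5/2^11 = 2.441 mV.
V_a = V_low + 916·LSB = -0.263672 V; V_b = V_low + 917·LSB = -0.26123 V.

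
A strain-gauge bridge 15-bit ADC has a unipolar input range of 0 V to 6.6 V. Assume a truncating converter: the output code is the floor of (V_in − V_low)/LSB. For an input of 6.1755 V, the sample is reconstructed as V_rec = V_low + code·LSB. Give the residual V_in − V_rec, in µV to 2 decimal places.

84.96 µV

Step size: 6.6 V ÷ 2^15 = 201.42 µV.
(V_in − V_low)/LSB = (6.1755 − 0)/0.000201416 = 30660.4218 → code 30660 (floor).
Code 30660 maps back to 0 + 30660×0.000201416 V = 6.175415 V.
Difference: 8.49609e-05 V → 84.96 µV.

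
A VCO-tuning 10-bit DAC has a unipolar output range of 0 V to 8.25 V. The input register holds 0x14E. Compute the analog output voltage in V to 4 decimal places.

2.6909 V

LSB = 8.25 V / 2^10 = 8.057 mV.
Code 0x14E = 334 decimal.
V_out = 0 + 334 × 0.00805664 V = 2.69092 V.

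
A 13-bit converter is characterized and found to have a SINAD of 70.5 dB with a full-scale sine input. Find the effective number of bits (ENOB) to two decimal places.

11.42 bits

ENOB = (SINAD − 1.76) / 6.02 = (70.5 − 1.76)/6.02 = 11.419.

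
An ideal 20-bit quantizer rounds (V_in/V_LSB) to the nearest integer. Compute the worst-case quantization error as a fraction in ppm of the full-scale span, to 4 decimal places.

Rounding → worst-case error = ½ LSB = V_FS/2^21, so 1e+06/2097152 = 0.476837 ppm of full scale.

0.4768 ppm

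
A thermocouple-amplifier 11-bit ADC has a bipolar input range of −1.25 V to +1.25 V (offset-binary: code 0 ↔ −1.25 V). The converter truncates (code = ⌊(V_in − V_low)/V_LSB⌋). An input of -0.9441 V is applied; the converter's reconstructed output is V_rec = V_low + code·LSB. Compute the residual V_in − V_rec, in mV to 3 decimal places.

One LSB is 2.5 V / 2048 = 1.221 mV.
(-0.9441 − (−1.25))/0.0012207 = 250.5933; ⌊·⌋ gives code 250.
Code 250 maps back to (−1.25) + 250×0.0012207 V = -0.94482422 V.
V_in − V_rec = 0.000724219 V = 0.724 mV.

0.724 mV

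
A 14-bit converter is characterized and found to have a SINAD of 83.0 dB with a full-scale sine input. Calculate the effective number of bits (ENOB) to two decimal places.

ENOB = (SINAD − 1.76) / 6.02 = (83.0 − 1.76)/6.02 = 13.495.

13.50 bits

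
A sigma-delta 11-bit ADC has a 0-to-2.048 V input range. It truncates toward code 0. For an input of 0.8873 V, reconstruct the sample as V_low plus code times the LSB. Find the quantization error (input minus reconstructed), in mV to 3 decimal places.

0.300 mV

LSB = 2.048/2^11 = 1.000 mV.
(V_in − V_low)/LSB = (0.8873 − 0)/0.001 = 887.3000 → code 887 (floor).
V_rec = 0 + 887·0.001 = 0.887 V.
Difference: 0.0003 V → 0.300 mV.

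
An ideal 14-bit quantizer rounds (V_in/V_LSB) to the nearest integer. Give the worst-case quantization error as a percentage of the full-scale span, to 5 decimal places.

Rounding → worst-case error = ½ LSB = V_FS/2^15, so 100/32768 = 0.00305176 % of full scale.

0.00305 %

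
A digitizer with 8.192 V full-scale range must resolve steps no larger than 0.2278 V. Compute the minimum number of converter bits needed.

6 bits

Number of steps required ≥ 8.192 V / 0.2278 V = 35.96.
Need 2^N ≥ 35.96; 2^5 = 32, 2^6 = 64.
Minimum N = 6.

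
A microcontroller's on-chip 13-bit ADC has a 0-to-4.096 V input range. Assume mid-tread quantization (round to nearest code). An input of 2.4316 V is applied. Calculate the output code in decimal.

code 4863

With 8192 levels over 4.096 V, one step is 0.500 mV.
(V_in − V_low)/LSB = (2.4316 − 0) / 0.0005 = 4863.200.
So the output code is 4863.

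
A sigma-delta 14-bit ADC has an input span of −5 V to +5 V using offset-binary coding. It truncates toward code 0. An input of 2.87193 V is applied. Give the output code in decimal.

Full-scale span = 10 V; LSB = 10/2^14 = 0.610 mV.
(V_in − V_low)/LSB = (2.87193 − (−5)) / 0.000610352 = 12897.370.
Floor → code 12897.

code 12897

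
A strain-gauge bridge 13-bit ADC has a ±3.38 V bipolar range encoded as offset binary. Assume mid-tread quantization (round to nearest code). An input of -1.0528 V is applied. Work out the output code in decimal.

code 2820

LSB = 6.76 V / 8192 = 0.825 mV.
(-1.0528 − (−3.38)) / 0.000825195 = 2820.181 LSBs.
Round → code 2820.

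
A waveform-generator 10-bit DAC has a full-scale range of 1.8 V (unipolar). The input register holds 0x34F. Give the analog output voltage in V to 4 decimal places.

LSB = 1.8 V / 2^10 = 1.758 mV.
Code 0x34F = 847 decimal.
V_out = 0 + 847 × 0.00175781 V = 1.48887 V.

1.4889 V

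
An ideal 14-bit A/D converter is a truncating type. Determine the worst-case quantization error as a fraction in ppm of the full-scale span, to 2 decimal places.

61.04 ppm

Truncating → worst-case error = 1 LSB = V_FS/2^14, so 1e+06/16384 = 61.0352 ppm of full scale.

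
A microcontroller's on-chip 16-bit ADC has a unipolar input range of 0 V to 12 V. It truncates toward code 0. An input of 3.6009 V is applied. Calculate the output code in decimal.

code 19665

LSB = 12 V / 65536 = 183.11 µV.
(V_in − V_low)/LSB = (3.6009 − 0) / 0.000183105 = 19665.715.
So the output code is 19665.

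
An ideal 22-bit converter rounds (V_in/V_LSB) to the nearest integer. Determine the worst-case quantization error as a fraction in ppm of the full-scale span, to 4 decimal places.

0.1192 ppm

Rounding → worst-case error = ½ LSB = V_FS/2^23, so 1e+06/8388608 = 0.119209 ppm of full scale.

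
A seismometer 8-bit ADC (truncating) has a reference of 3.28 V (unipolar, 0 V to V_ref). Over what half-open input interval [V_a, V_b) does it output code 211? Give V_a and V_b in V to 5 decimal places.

LSB = 3.28/2^8 = 12.812 mV.
V_a = V_low + 211·LSB = 2.70344 V; V_b = V_low + 212·LSB = 2.71625 V.

[2.70344 V, 2.71625 V)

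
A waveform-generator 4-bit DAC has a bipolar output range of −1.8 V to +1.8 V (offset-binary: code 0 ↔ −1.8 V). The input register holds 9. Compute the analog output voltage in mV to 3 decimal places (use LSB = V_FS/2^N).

225.000 mV

LSB = 3.6 V / 2^4 = 225.000 mV.
V_out = (−1.8) + 9 × 0.225 V = 0.225 V.
= 225.000 mV.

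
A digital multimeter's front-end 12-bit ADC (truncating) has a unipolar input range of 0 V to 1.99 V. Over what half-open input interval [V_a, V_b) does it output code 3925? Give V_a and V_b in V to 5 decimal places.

[1.90692 V, 1.90741 V)

LSB = 1.99/2^12 = 485.84 µV.
V_a = V_low + 3925·LSB = 1.90692 V; V_b = V_low + 3926·LSB = 1.90741 V.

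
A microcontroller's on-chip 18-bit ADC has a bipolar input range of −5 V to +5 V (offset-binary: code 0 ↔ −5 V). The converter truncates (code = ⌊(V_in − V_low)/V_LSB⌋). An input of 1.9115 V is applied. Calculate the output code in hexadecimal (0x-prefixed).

code 0x2C3BC (decimal 181180)

Full-scale span = 10 V; LSB = 10/2^18 = 38.15 µV.
Input sits at 181180.826 steps above V_low.
So the output code is 181180.
In hexadecimal (0x-prefixed): 0x2C3BC.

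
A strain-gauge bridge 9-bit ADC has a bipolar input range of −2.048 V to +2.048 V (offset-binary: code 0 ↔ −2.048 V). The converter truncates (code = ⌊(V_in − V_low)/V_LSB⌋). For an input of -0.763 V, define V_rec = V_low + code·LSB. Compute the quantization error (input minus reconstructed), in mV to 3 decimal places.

LSB = 4.096/2^9 = 8.000 mV.
(-0.763 − (−2.048))/0.008 = 160.6250; ⌊·⌋ gives code 160.
Code 160 maps back to (−2.048) + 160×0.008 V = -0.768 V.
Difference: 0.005 V → 5.000 mV.

5.000 mV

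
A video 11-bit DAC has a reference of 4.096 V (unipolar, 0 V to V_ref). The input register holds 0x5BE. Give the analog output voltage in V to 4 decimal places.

2.9400 V

LSB = 4.096 V / 2^11 = 2.000 mV.
Code 0x5BE = 1470 decimal.
V_out = 0 + 1470 × 0.002 V = 2.94 V.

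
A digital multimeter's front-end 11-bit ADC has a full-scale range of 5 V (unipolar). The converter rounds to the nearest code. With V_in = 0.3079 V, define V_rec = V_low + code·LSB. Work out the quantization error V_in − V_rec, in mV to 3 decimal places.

One LSB is 5 V / 2048 = 2.441 mV.
(V_in − V_low)/LSB = (0.3079 − 0)/0.00244141 = 126.1158 → code 126 (round).
Code 126 maps back to 0 + 126×0.00244141 V = 0.30761719 V.
Difference: 0.000282813 V → 0.283 mV.

0.283 mV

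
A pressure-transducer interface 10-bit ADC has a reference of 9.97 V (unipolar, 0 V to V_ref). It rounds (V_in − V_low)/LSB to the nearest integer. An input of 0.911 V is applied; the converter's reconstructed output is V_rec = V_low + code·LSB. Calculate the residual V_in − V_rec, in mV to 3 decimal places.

-4.215 mV

LSB = 9.97/2^10 = 9.736 mV.
(V_in − V_low)/LSB = (0.911 − 0)/0.00973633 = 93.5671 → code 94 (round).
V_rec = 0 + 94·0.00973633 = 0.91521484 V.
Error = 0.911 − 0.91521484 = -0.00421484 V = -4.215 mV.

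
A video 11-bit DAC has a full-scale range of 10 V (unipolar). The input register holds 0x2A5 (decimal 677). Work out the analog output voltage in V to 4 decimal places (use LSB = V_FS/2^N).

3.3057 V

LSB = 10 V / 2^11 = 4.883 mV.
Code 0x2A5 = 677 decimal.
V_out = 0 + 677 × 0.00488281 V = 3.30566 V.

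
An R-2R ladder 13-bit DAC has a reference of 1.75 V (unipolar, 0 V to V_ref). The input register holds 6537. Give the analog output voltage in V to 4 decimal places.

LSB = 1.75 V / 2^13 = 213.62 µV.
V_out = 0 + 6537 × 0.000213623 V = 1.39645 V.

1.3965 V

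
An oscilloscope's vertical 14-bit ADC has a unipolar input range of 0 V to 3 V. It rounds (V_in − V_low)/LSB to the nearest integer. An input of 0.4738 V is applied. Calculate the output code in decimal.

code 2588

LSB = 3 V / 16384 = 183.11 µV.
(V_in − V_low)/LSB = (0.4738 − 0) / 0.000183105 = 2587.580.
round(2587.580) = 2588.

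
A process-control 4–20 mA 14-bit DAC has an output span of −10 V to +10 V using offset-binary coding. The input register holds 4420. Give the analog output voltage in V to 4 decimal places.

-4.6045 V

LSB = 20 V / 2^14 = 1.221 mV.
V_out = (−10) + 4420 × 0.0012207 V = -4.60449 V.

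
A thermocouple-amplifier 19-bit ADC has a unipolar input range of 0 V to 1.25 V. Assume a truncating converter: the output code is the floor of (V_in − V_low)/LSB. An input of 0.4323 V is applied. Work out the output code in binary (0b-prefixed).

code 0b101100010001000111 (decimal 181319)

LSB = 1.25 V / 524288 = 2.38 µV.
(V_in − V_low)/LSB = (0.4323 − 0) / 2.38419e-06 = 181319.762.
Floor → code 181319.
In binary (0b-prefixed): 0b101100010001000111.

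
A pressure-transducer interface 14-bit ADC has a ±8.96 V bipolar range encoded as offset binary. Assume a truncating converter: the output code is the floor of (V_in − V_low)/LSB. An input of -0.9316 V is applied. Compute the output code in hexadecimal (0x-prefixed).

LSB = 17.92 V / 16384 = 1.094 mV.
(V_in − V_low)/LSB = (-0.9316 − (−8.96)) / 0.00109375 = 7340.251.
So the output code is 7340.
In hexadecimal (0x-prefixed): 0x1CAC.

code 0x1CAC (decimal 7340)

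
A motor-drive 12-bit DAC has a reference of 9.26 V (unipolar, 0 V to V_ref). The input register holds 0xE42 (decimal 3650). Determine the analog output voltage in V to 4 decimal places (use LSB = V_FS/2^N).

8.2517 V

LSB = 9.26 V / 2^12 = 2.261 mV.
Code 0xE42 = 3650 decimal.
V_out = 0 + 3650 × 0.00226074 V = 8.25171 V.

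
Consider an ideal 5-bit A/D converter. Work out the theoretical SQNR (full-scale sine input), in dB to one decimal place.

SNR ≈ 6.02·N + 1.76 dB = 6.02·5 + 1.76 = 31.86 dB.

31.9 dB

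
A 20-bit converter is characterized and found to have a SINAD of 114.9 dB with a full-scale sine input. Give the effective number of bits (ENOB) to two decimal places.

18.79 bits

ENOB = (SINAD − 1.76) / 6.02 = (114.9 − 1.76)/6.02 = 18.794.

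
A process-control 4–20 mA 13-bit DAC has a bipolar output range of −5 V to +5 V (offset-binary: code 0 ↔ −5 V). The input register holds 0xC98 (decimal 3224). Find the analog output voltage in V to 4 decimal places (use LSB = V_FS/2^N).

-1.0645 V

LSB = 10 V / 2^13 = 1.221 mV.
Code 0xC98 = 3224 decimal.
V_out = (−5) + 3224 × 0.0012207 V = -1.06445 V.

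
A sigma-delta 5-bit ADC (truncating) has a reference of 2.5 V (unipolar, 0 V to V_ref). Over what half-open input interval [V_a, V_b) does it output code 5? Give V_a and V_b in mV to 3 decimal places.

LSB = 2.5/2^5 = 78.125 mV.
V_a = V_low + 5·LSB = 0.390625 V; V_b = V_low + 6·LSB = 0.46875 V.

[390.625 mV, 468.750 mV)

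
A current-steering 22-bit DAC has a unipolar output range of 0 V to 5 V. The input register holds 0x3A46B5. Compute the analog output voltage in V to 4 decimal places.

LSB = 5 V / 2^22 = 1.19 µV.
Code 0x3A46B5 = 3819189 decimal.
V_out = 0 + 3819189 × 1.19209e-06 V = 4.55283 V.

4.5528 V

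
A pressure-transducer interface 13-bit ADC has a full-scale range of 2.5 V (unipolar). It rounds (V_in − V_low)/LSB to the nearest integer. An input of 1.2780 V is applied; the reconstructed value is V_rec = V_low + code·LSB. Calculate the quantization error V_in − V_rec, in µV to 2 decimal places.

LSB = 2.5/2^13 = 305.18 µV.
(1.2780 − 0)/0.000305176 = 4187.7504; round gives code 4188.
V_rec = 0 + 4188·0.000305176 = 1.2780762 V.
Error = 1.2780 − 1.2780762 = -7.61719e-05 V = -76.17 µV.

-76.17 µV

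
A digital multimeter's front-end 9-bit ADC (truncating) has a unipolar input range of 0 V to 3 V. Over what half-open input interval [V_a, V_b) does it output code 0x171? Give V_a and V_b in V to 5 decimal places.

[2.16211 V, 2.16797 V)

LSB = 3/2^9 = 5.859 mV.
Code 0x171 = 369 decimal.
V_a = V_low + 369·LSB = 2.16211 V; V_b = V_low + 370·LSB = 2.16797 V.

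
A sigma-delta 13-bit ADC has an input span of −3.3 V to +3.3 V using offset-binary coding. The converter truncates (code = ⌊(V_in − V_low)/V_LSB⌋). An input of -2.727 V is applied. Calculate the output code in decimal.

code 711

LSB = 6.6 V / 8192 = 0.806 mV.
(-2.727 − (−3.3)) / 0.000805664 = 711.215 LSBs.
Floor → code 711.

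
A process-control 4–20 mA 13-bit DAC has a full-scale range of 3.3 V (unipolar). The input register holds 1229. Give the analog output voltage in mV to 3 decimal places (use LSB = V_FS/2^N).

495.081 mV

LSB = 3.3 V / 2^13 = 402.83 µV.
V_out = 0 + 1229 × 0.000402832 V = 0.495081 V.
= 495.081 mV.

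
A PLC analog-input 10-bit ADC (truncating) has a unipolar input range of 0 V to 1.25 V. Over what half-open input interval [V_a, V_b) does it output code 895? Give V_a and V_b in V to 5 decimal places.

[1.09253 V, 1.09375 V)

LSB = 1.25/2^10 = 1.221 mV.
V_a = V_low + 895·LSB = 1.09253 V; V_b = V_low + 896·LSB = 1.09375 V.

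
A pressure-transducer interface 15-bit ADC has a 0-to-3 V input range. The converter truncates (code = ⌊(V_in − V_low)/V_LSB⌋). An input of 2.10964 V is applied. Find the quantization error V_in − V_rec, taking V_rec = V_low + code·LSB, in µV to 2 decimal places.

81.89 µV

One LSB is 3 V / 32768 = 91.55 µV.
Scaled input = 23042.8945 LSBs, so code = 23042.
Reconstructed: 2.1095581 V.
V_in − V_rec = 8.18945e-05 V = 81.89 µV.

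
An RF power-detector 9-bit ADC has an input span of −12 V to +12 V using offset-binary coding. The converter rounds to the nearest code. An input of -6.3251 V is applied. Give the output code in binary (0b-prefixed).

Full-scale span = 24 V; LSB = 24/2^9 = 46.875 mV.
(-6.3251 − (−12)) / 0.046875 = 121.065 LSBs.
Round → code 121.
In binary (0b-prefixed): 0b1111001.

code 0b1111001 (decimal 121)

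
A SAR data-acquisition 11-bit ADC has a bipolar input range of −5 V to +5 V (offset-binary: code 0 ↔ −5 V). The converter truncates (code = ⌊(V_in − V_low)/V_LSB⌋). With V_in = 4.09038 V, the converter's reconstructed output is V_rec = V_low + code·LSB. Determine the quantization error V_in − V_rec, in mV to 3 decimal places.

3.466 mV

LSB = 10/2^11 = 4.883 mV.
(V_in − V_low)/LSB = (4.09038 − (−5))/0.00488281 = 1861.7098 → code 1861 (floor).
Code 1861 maps back to (−5) + 1861×0.00488281 V = 4.0869141 V.
Difference: 0.00346594 V → 3.466 mV.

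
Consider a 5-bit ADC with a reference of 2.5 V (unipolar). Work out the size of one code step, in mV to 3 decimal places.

Full-scale span = 2.5 V.
LSB = 2.5 / 2^5 = 2.5 / 32 = 0.078125 V = 78.125 mV.

78.125 mV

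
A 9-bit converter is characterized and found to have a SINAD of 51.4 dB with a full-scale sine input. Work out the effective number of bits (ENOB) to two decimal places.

ENOB = (SINAD − 1.76) / 6.02 = (51.4 − 1.76)/6.02 = 8.246.

8.25 bits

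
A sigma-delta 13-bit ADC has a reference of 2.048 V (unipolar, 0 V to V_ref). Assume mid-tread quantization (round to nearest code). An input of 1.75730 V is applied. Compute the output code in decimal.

With 8192 levels over 2.048 V, one step is 250.00 µV.
(1.75730 − 0) / 0.00025 = 7029.200 LSBs.
round(7029.200) = 7029.

code 7029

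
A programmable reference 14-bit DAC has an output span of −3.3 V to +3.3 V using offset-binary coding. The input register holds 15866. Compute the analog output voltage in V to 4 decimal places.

LSB = 6.6 V / 2^14 = 402.83 µV.
V_out = (−3.3) + 15866 × 0.000402832 V = 3.09133 V.

3.0913 V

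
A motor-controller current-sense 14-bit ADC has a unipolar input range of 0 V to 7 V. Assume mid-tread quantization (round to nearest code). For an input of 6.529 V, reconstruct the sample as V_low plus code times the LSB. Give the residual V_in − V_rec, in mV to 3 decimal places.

Step size: 7 V ÷ 2^14 = 427.25 µV.
(V_in − V_low)/LSB = (6.529 − 0)/0.000427246 = 15281.5909 → code 15282 (round).
Reconstructed: 6.5291748 V.
Difference: -0.000174805 V → -0.175 mV.

-0.175 mV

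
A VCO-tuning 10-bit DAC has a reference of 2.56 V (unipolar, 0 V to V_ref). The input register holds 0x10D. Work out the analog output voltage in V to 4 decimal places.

LSB = 2.56 V / 2^10 = 2.500 mV.
Code 0x10D = 269 decimal.
V_out = 0 + 269 × 0.0025 V = 0.6725 V.

0.6725 V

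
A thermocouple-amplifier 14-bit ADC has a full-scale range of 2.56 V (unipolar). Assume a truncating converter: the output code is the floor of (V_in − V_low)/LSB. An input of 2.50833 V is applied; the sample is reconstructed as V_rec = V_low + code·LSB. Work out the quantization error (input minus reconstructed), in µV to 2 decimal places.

One LSB is 2.56 V / 16384 = 156.25 µV.
(V_in − V_low)/LSB = (2.50833 − 0)/0.00015625 = 16053.3120 → code 16053 (floor).
V_rec = 0 + 16053·0.00015625 = 2.5082813 V.
V_in − V_rec = 4.875e-05 V = 48.75 µV.

48.75 µV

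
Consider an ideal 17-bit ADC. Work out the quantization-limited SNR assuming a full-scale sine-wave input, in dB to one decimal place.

SNR ≈ 6.02·N + 1.76 dB = 6.02·17 + 1.76 = 104.10 dB.

104.1 dB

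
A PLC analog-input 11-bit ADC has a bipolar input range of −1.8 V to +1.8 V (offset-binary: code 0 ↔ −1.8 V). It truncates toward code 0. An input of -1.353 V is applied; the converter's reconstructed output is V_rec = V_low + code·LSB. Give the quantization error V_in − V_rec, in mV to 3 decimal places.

0.516 mV

LSB = 3.6/2^11 = 1.758 mV.
(-1.353 − (−1.8))/0.00175781 = 254.2933; ⌊·⌋ gives code 254.
V_rec = (−1.8) + 254·0.00175781 = -1.3535156 V.
Error = -1.353 − (−1.3535156) = 0.000515625 V = 0.516 mV.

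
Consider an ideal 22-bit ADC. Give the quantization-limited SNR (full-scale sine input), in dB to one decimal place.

SNR ≈ 6.02·N + 1.76 dB = 6.02·22 + 1.76 = 134.20 dB.

134.2 dB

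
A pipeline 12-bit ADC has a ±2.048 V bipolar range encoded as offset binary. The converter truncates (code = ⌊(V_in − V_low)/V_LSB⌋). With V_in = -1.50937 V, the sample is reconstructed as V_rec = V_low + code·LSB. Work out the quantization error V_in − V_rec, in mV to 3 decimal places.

One LSB is 4.096 V / 4096 = 1.000 mV.
(V_in − V_low)/LSB = (-1.50937 − (−2.048))/0.001 = 538.6300 → code 538 (floor).
Code 538 maps back to (−2.048) + 538×0.001 V = -1.51 V.
Difference: 0.00063 V → 0.630 mV.

0.630 mV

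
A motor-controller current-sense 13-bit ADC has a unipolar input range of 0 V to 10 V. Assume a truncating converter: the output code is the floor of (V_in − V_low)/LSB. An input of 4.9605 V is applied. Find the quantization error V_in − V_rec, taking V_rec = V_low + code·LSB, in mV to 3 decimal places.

Step size: 10 V ÷ 2^13 = 1.221 mV.
(V_in − V_low)/LSB = (4.9605 − 0)/0.0012207 = 4063.6416 → code 4063 (floor).
V_rec = 0 + 4063·0.0012207 = 4.9597168 V.
Error = 4.9605 − 4.9597168 = 0.000783203 V = 0.783 mV.

0.783 mV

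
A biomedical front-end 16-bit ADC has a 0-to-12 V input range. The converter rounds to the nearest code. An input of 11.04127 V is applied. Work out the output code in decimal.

code 60300

LSB = 12 V / 65536 = 183.11 µV.
(11.04127 − 0) / 0.000183105 = 60300.056 LSBs.
Round → code 60300.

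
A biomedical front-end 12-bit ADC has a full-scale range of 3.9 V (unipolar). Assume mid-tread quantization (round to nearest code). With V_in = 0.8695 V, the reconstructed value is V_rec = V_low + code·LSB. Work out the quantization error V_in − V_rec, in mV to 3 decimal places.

0.188 mV

LSB = 3.9/2^12 = 0.952 mV.
Scaled input = 913.1979 LSBs, so code = 913.
V_rec = 0 + 913·0.000952148 = 0.86931152 V.
V_in − V_rec = 0.000188477 V = 0.188 mV.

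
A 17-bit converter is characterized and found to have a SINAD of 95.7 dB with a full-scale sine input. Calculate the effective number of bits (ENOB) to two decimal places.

15.60 bits

ENOB = (SINAD − 1.76) / 6.02 = (95.7 − 1.76)/6.02 = 15.605.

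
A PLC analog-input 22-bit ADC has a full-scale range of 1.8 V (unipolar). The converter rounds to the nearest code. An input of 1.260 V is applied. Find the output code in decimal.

With 4194304 levels over 1.8 V, one step is 0.43 µV.
(1.260 − 0) / 4.29153e-07 = 2936012.800 LSBs.
So the output code is 2936013.

code 2936013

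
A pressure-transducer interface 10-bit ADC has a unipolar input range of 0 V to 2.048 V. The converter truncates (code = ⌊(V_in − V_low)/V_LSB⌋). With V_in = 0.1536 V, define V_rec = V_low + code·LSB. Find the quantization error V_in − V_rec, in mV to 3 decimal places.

Step size: 2.048 V ÷ 2^10 = 2.000 mV.
Scaled input = 76.8000 LSBs, so code = 76.
V_rec = 0 + 76·0.002 = 0.152 V.
V_in − V_rec = 0.0016 V = 1.600 mV.

1.600 mV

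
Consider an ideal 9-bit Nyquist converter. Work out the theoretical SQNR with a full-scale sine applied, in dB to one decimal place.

55.9 dB

SNR ≈ 6.02·N + 1.76 dB = 6.02·9 + 1.76 = 55.94 dB.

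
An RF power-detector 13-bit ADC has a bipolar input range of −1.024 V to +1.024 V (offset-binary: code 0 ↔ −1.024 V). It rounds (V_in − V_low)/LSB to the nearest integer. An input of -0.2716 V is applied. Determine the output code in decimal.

LSB = 2.048 V / 8192 = 250.00 µV.
(-0.2716 − (−1.024)) / 0.00025 = 3009.600 LSBs.
So the output code is 3010.

code 3010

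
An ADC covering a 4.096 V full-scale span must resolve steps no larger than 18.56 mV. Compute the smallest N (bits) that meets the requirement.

8 bits

Number of steps required ≥ 4.096 V / 18.56 mV = 220.69.
Need 2^N ≥ 220.69; 2^7 = 128, 2^8 = 256.
Minimum N = 8.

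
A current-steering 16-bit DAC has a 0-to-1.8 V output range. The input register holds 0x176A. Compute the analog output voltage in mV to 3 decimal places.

164.630 mV

LSB = 1.8 V / 2^16 = 27.47 µV.
Code 0x176A = 5994 decimal.
V_out = 0 + 5994 × 2.74658e-05 V = 0.16463 V.
= 164.630 mV.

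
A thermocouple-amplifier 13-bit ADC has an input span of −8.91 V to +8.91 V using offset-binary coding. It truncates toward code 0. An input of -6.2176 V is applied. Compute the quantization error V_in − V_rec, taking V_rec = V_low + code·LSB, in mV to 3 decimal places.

1.563 mV

LSB = 17.82/2^13 = 2.175 mV.
(-6.2176 − (−8.91))/0.00217529 = 1237.7183; ⌊·⌋ gives code 1237.
Code 1237 maps back to (−8.91) + 1237×0.00217529 V = -6.2191626 V.
Difference: 0.0015626 V → 1.563 mV.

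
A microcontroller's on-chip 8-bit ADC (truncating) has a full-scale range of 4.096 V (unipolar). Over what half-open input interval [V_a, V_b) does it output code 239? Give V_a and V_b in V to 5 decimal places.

[3.82400 V, 3.84000 V)

LSB = 4.096/2^8 = 16.000 mV.
V_a = V_low + 239·LSB = 3.824 V; V_b = V_low + 240·LSB = 3.84 V.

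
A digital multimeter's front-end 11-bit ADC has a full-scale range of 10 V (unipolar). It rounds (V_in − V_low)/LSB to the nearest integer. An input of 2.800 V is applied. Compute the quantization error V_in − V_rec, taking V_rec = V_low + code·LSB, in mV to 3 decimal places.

Step size: 10 V ÷ 2^11 = 4.883 mV.
(V_in − V_low)/LSB = (2.800 − 0)/0.00488281 = 573.4400 → code 573 (round).
Code 573 maps back to 0 + 573×0.00488281 V = 2.7978516 V.
Difference: 0.00214844 V → 2.148 mV.

2.148 mV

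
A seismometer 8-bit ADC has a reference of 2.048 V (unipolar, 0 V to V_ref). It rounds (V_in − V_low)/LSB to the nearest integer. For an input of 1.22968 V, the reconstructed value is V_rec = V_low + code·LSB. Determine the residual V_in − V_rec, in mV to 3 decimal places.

-2.320 mV

Step size: 2.048 V ÷ 2^8 = 8.000 mV.
Scaled input = 153.7100 LSBs, so code = 154.
V_rec = 0 + 154·0.008 = 1.232 V.
Error = 1.22968 − 1.232 = -0.00232 V = -2.320 mV.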